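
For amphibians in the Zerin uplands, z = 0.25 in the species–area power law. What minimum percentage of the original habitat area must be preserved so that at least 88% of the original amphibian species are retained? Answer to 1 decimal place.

60.0%

Need (A_new/A_old)^0.25 = 0.88, so A_new/A_old = 0.88^(1/0.25) = 0.88^4
ln(A_new/A_old) = ln 0.88 / 0.25 = -0.1278 / 0.25 = -0.5113
A_new/A_old = e^-0.5113 ≈ 0.5997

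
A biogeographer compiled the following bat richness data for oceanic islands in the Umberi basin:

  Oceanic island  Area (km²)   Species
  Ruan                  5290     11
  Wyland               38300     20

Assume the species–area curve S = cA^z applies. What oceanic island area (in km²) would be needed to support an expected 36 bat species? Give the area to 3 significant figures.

z = ln(20/11) / ln(38300/5290) = 0.5978 / 1.9796 = 0.3020
c = 11 / 5290^0.3020 = 11 / 13.32 = 0.8259
A = (36/0.8259)^(1/0.3020) ⇒ ln A = ln(43.59)/0.3020 = 12.4996
A = e^12.4996 ≈ 268218 km²

268000 km²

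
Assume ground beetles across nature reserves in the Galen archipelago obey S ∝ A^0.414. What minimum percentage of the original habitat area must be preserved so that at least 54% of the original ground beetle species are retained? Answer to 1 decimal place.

Need (A_new/A_old)^0.414 = 0.54, so A_new/A_old = 0.54^(1/0.414) = 0.54^2.415
ln(A_new/A_old) = ln 0.54 / 0.414 = -0.6162 / 0.414 = -1.4884
A_new/A_old = e^-1.4884 ≈ 0.2257

22.6%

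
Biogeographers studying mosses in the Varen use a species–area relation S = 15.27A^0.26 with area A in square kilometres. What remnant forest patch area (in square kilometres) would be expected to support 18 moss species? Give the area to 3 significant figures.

18 = 15.27 × A^0.26  ⇒  A^0.26 = 18/15.27 = 1.179
ln A = ln(1.179) / 0.26 = 0.1645 / 0.26 = 0.6326
A = e^0.6326 ≈ 1.883 square kilometres

1.88 square kilometres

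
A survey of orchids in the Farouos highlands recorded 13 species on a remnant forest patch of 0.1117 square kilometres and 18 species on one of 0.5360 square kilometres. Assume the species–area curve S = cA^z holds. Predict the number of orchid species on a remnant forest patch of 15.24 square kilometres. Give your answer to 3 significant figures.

z = ln(18/13) / ln(0.536/0.1117) = 0.3254 / 1.5683 = 0.2075
c = 13 / 0.1117^0.2075 = 13 / 0.6346 = 20.49
S₃ = 20.49 × 15.24^0.2075 = 20.49 × 1.76 ≈ 36.05

36.1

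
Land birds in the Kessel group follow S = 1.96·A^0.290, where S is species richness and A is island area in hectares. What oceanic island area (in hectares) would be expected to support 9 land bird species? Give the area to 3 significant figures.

9 = 1.96 × A^0.29  ⇒  A^0.29 = 9/1.96 = 4.592
ln A = ln(4.592) / 0.29 = 1.5243 / 0.29 = 5.2561
A = e^5.2561 ≈ 191.7 hectares

192 hectares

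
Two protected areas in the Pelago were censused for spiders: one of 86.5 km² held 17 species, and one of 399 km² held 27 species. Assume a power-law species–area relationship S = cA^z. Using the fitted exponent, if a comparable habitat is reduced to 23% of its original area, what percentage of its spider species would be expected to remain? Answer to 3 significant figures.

64.1%

z = ln(27/17) / ln(399/86.5) = 0.4626 / 1.5288 = 0.3026
S_new/S_old = (A_new/A_old)^z = 0.23^0.3026 = exp(0.3026 × -1.4697) = 0.641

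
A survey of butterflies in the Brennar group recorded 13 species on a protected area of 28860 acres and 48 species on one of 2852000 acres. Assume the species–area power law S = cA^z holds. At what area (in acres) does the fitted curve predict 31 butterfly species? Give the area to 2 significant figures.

610000 acres

z = ln(48/13) / ln(2852000/28860) = 1.3063 / 4.5933 = 0.2844
c = 13 / 28860^0.2844 = 13 / 18.55 = 0.7007
A = (31/0.7007)^(1/0.2844) ⇒ ln A = ln(44.24)/0.2844 = 13.3261
A = e^13.3261 ≈ 612992 acres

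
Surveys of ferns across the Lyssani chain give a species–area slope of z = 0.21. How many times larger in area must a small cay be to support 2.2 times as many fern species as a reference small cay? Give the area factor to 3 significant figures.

(A₂/A₁)^0.21 = 2.2, so A₂/A₁ = 2.2^(1/0.21) = 2.2^4.762
ln(A₂/A₁) = ln 2.2 / 0.21 = 0.7885 / 0.21 = 3.7546
A₂/A₁ = e^3.7546 ≈ 42.72

42.7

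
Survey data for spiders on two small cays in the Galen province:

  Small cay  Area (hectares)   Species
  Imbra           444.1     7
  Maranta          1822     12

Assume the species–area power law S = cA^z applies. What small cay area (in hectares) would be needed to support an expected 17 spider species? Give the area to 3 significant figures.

z = ln(12/7) / ln(1822/444.1) = 0.5390 / 1.4116 = 0.3818
c = 7 / 444.1^0.3818 = 7 / 10.25 = 0.6827
A = (17/0.6827)^(1/0.3818) ⇒ ln A = ln(24.9)/0.3818 = 8.4199
A = e^8.4199 ≈ 4536 hectares

4540 hectares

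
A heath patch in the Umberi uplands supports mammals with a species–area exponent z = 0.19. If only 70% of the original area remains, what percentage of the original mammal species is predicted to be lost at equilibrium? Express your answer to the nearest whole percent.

S_new/S_old = (A_new/A_old)^z = 0.7^0.19
= exp(0.19 × ln 0.7) = exp(0.19 × -0.3567) = exp(-0.0678) ≈ 0.9345
Fraction lost = 1 − 0.9345 = 0.06552

7%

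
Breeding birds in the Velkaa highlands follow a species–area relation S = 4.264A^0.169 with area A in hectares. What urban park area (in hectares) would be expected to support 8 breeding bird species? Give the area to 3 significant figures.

41.4 hectares

8 = 4.264 × A^0.169  ⇒  A^0.169 = 8/4.264 = 1.876
ln A = ln(1.876) / 0.169 = 0.6292 / 0.169 = 3.7233
A = e^3.7233 ≈ 41.4 hectares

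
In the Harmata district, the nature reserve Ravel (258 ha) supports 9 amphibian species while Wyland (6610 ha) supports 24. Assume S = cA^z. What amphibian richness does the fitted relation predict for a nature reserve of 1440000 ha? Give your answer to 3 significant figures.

z = ln(24/9) / ln(6610/258) = 0.9808 / 3.2434 = 0.3024
c = 9 / 258^0.3024 = 9 / 5.362 = 1.679
S₃ = 1.679 × 1440000^0.3024 = 1.679 × 72.84 ≈ 122.3

122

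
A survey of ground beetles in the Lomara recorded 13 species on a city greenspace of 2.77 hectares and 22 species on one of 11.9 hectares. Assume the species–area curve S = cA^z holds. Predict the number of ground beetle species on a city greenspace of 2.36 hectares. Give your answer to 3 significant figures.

z = ln(22/13) / ln(11.9/2.77) = 0.5261 / 1.4577 = 0.3609
c = 13 / 2.77^0.3609 = 13 / 1.444 = 9
S₃ = 9 × 2.36^0.3609 = 9 × 1.363 ≈ 12.27

12.3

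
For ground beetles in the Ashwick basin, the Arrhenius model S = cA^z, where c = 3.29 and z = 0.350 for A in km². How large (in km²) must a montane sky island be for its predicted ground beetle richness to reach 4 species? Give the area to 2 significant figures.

1.7 km²

4 = 3.29 × A^0.35  ⇒  A^0.35 = 4/3.29 = 1.216
ln A = ln(1.216) / 0.35 = 0.1954 / 0.35 = 0.5583
A = e^0.5583 ≈ 1.748 km²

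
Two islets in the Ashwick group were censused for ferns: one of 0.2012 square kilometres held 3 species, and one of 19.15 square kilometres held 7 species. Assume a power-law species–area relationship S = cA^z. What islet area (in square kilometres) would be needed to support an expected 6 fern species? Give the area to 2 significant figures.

z = ln(7/3) / ln(19.15/0.2012) = 0.8473 / 4.5558 = 0.1860
c = 3 / 0.2012^0.1860 = 3 / 0.7421 = 4.042
A = (6/4.042)^(1/0.1860) ⇒ ln A = ln(1.484)/0.1860 = 2.1235
A = e^2.1235 ≈ 8.36 square kilometres

8.4 square kilometres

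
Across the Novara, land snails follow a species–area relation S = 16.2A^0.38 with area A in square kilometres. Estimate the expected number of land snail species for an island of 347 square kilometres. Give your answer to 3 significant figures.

150

S = 16.2 × 347^0.38
ln S = ln 16.2 + 0.38 × ln 347 = 2.7850 + 0.38 × 5.8493 = 5.0078
S = e^5.0078 ≈ 149.6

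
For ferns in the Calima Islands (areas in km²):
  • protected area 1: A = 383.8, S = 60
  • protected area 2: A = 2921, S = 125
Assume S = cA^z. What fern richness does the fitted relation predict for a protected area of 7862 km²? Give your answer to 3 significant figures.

179

z = ln(125/60) / ln(2921/383.8) = 0.7340 / 2.0296 = 0.3616
c = 60 / 383.8^0.3616 = 60 / 8.6 = 6.976
S₃ = 6.976 × 7862^0.3616 = 6.976 × 25.63 ≈ 178.8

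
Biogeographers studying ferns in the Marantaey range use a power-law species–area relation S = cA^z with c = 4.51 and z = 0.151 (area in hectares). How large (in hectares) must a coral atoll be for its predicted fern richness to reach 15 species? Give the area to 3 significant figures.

2860 hectares

15 = 4.51 × A^0.151  ⇒  A^0.151 = 15/4.51 = 3.326
ln A = ln(3.326) / 0.151 = 1.2018 / 0.151 = 7.9586
A = e^7.9586 ≈ 2860 hectares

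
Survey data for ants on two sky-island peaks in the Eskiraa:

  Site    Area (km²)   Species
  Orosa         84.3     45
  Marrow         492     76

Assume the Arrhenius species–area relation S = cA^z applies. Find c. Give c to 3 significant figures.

z = ln(S₂/S₁) / ln(A₂/A₁) = ln(76/45) / ln(492/84.3) = 0.5241 / 1.7641 = 0.2971
c = S₁ / A₁^z = 45 / 84.3^0.2971 = 45 / 3.734 = 12.05

12.1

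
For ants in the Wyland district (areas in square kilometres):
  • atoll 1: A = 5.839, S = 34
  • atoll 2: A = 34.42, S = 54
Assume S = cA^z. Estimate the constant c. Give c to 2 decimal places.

21.46

z = ln(S₂/S₁) / ln(A₂/A₁) = ln(54/34) / ln(34.42/5.839) = 0.4626 / 1.7741 = 0.2608
c = S₁ / A₁^z = 34 / 5.839^0.2608 = 34 / 1.584 = 21.46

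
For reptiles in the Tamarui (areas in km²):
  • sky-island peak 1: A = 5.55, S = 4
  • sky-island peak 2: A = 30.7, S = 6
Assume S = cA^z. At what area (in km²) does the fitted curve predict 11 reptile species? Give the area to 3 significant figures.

z = ln(6/4) / ln(30.7/5.55) = 0.4055 / 1.7105 = 0.2370
c = 4 / 5.55^0.2370 = 4 / 1.501 = 2.665
A = (11/2.665)^(1/0.2370) ⇒ ln A = ln(4.128)/0.2370 = 5.9813
A = e^5.9813 ≈ 395.9 km²

396 km²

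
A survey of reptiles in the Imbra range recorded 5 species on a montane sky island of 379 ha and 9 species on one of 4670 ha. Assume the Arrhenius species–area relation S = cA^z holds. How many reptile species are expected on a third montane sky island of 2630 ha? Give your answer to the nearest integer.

z = ln(9/5) / ln(4670/379) = 0.5878 / 2.5114 = 0.2340
c = 5 / 379^0.2340 = 5 / 4.014 = 1.246
S₃ = 1.246 × 2630^0.2340 = 1.246 × 6.316 ≈ 7.868

8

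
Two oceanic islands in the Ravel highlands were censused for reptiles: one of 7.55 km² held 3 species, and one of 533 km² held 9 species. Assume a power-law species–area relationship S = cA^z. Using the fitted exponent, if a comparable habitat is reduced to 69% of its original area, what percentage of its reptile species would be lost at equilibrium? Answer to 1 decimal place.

z = ln(9/3) / ln(533/7.55) = 1.0986 / 4.2570 = 0.2581
S_new/S_old = (A_new/A_old)^z = 0.69^0.2581 = exp(0.2581 × -0.3711) = 0.9087
Fraction lost = 1 − 0.9087 = 0.09132

9.1%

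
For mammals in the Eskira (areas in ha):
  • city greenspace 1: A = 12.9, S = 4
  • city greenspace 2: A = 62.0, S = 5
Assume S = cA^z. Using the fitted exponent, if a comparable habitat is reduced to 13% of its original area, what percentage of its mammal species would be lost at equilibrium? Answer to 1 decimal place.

25.2%

z = ln(5/4) / ln(62/12.9) = 0.2231 / 1.5699 = 0.1421
S_new/S_old = (A_new/A_old)^z = 0.13^0.1421 = exp(0.1421 × -2.0402) = 0.7483
Fraction lost = 1 − 0.7483 = 0.2517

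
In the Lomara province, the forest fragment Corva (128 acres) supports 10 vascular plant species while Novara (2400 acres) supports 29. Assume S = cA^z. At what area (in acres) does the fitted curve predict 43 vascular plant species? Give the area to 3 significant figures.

7100 acres

z = ln(29/10) / ln(2400/128) = 1.0647 / 2.9312 = 0.3632
c = 10 / 128^0.3632 = 10 / 5.827 = 1.716
A = (43/1.716)^(1/0.3632) ⇒ ln A = ln(25.05)/0.3632 = 8.8677
A = e^8.8677 ≈ 7099 acres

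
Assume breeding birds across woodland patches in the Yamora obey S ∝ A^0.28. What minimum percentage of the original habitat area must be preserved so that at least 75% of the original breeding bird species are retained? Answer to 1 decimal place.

35.8%

Need (A_new/A_old)^0.28 = 0.75, so A_new/A_old = 0.75^(1/0.28) = 0.75^3.571
ln(A_new/A_old) = ln 0.75 / 0.28 = -0.2877 / 0.28 = -1.0274
A_new/A_old = e^-1.0274 ≈ 0.3579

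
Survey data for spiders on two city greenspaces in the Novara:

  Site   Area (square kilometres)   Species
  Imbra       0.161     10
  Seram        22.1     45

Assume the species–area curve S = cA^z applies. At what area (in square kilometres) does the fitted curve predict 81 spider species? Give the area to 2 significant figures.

150 square kilometres

z = ln(45/10) / ln(22.1/0.161) = 1.5041 / 4.9219 = 0.3056
c = 10 / 0.161^0.3056 = 10 / 0.5723 = 17.47
A = (81/17.47)^(1/0.3056) ⇒ ln A = ln(4.636)/0.3056 = 5.0190
A = e^5.0190 ≈ 151.3 square kilometres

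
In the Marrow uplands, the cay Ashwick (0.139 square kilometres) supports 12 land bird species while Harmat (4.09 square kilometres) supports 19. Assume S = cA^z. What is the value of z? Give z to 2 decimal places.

Taking logs: ln S = ln c + z ln A, so z = (ln S₂ − ln S₁)/(ln A₂ − ln A₁).
z = ln(19/12) / ln(4.09/0.139) = ln(1.583) / ln(29.42) = 0.4595 / 3.3818 = 0.1359

0.14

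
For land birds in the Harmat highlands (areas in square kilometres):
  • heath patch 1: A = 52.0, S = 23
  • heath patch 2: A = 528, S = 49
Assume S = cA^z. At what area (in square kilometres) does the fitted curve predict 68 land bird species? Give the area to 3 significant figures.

z = ln(49/23) / ln(528/52) = 0.7563 / 2.3179 = 0.3263
c = 23 / 52^0.3263 = 23 / 3.63 = 6.336
A = (68/6.336)^(1/0.3263) ⇒ ln A = ln(10.73)/0.3263 = 7.2733
A = e^7.2733 ≈ 1441 square kilometres

1440 square kilometres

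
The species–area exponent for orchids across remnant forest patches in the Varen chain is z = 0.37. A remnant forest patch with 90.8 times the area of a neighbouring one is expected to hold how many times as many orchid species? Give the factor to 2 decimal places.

S₂/S₁ = (A₂/A₁)^z = 90.8^0.37
ln(S₂/S₁) = 0.37 × ln 90.8 = 0.37 × 4.5087 = 1.6682
S₂/S₁ = e^1.6682 ≈ 5.303

5.30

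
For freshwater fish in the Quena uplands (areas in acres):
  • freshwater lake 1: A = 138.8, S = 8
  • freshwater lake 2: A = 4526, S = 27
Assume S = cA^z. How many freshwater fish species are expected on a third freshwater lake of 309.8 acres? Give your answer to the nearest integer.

11

z = ln(27/8) / ln(4526/138.8) = 1.2164 / 3.4846 = 0.3491
c = 8 / 138.8^0.3491 = 8 / 5.596 = 1.43
S₃ = 1.43 × 309.8^0.3491 = 1.43 × 7.406 ≈ 10.59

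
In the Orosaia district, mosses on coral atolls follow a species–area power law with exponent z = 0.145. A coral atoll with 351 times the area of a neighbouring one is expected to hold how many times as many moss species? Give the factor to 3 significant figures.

2.34

S₂/S₁ = (A₂/A₁)^z = 351^0.145
ln(S₂/S₁) = 0.145 × ln 351 = 0.145 × 5.8608 = 0.8498
S₂/S₁ = e^0.8498 ≈ 2.339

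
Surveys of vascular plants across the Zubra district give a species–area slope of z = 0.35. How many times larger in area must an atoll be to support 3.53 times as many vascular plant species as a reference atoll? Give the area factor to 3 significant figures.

(A₂/A₁)^0.35 = 3.53, so A₂/A₁ = 3.53^(1/0.35) = 3.53^2.857
ln(A₂/A₁) = ln 3.53 / 0.35 = 1.2613 / 0.35 = 3.6037
A₂/A₁ = e^3.6037 ≈ 36.73

36.7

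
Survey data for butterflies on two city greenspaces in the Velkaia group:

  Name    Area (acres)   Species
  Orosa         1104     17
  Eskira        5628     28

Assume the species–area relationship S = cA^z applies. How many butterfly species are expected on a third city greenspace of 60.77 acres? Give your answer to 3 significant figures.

6.99

z = ln(28/17) / ln(5628/1104) = 0.4990 / 1.6288 = 0.3064
c = 17 / 1104^0.3064 = 17 / 8.555 = 1.987
S₃ = 1.987 × 60.77^0.3064 = 1.987 × 3.519 ≈ 6.993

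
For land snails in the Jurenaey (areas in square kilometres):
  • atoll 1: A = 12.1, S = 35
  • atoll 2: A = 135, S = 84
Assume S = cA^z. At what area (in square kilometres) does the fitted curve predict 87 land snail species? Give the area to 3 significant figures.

149 square kilometres

z = ln(84/35) / ln(135/12.1) = 0.8755 / 2.4121 = 0.3630
c = 35 / 12.1^0.3630 = 35 / 2.472 = 14.16
A = (87/14.16)^(1/0.3630) ⇒ ln A = ln(6.144)/0.3630 = 5.0020
A = e^5.0020 ≈ 148.7 square kilometres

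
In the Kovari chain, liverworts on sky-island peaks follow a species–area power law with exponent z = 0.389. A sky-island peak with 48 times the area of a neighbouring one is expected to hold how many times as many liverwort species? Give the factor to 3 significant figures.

4.51

S₂/S₁ = (A₂/A₁)^z = 48^0.389
ln(S₂/S₁) = 0.389 × ln 48 = 0.389 × 3.8712 = 1.5059
S₂/S₁ = e^1.5059 ≈ 4.508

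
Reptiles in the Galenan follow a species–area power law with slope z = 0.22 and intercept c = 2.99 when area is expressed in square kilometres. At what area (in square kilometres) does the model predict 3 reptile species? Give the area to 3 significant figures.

3 = 2.99 × A^0.22  ⇒  A^0.22 = 3/2.99 = 1.003
ln A = ln(1.003) / 0.22 = 0.0033 / 0.22 = 0.0152
A = e^0.0152 ≈ 1.015 square kilometres

1.02 square kilometres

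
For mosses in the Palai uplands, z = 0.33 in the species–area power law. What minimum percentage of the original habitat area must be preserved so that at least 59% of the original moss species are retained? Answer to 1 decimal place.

20.2%

Need (A_new/A_old)^0.33 = 0.59, so A_new/A_old = 0.59^(1/0.33) = 0.59^3.03
ln(A_new/A_old) = ln 0.59 / 0.33 = -0.5276 / 0.33 = -1.5989
A_new/A_old = e^-1.5989 ≈ 0.2021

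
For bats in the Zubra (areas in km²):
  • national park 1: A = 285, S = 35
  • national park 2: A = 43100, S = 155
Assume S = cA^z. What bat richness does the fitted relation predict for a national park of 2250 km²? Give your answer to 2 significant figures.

65

z = ln(155/35) / ln(43100/285) = 1.4881 / 5.0188 = 0.2965
c = 35 / 285^0.2965 = 35 / 5.344 = 6.549
S₃ = 6.549 × 2250^0.2965 = 6.549 × 9.861 ≈ 64.58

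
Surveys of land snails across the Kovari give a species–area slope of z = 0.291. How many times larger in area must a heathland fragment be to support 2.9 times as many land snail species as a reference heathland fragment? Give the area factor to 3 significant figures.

38.8

(A₂/A₁)^0.291 = 2.9, so A₂/A₁ = 2.9^(1/0.291) = 2.9^3.436
ln(A₂/A₁) = ln 2.9 / 0.291 = 1.0647 / 0.291 = 3.6588
A₂/A₁ = e^3.6588 ≈ 38.81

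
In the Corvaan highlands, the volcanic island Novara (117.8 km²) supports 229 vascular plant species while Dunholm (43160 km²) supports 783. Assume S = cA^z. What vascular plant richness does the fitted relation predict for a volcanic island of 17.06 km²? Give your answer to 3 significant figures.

z = ln(783/229) / ln(43160/117.8) = 1.2294 / 5.9037 = 0.2082
c = 229 / 117.8^0.2082 = 229 / 2.7 = 84.83
S₃ = 84.83 × 17.06^0.2082 = 84.83 × 1.805 ≈ 153.1

153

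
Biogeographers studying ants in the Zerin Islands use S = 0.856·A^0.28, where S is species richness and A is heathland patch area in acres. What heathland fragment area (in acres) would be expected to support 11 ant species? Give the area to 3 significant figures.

11 = 0.856 × A^0.28  ⇒  A^0.28 = 11/0.856 = 12.85
ln A = ln(12.85) / 0.28 = 2.5534 / 0.28 = 9.1192
A = e^9.1192 ≈ 9129 acres

9130 acres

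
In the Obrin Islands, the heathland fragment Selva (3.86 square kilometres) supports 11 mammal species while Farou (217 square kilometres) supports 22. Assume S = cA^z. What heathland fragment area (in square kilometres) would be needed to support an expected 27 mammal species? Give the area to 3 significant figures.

714 square kilometres

z = ln(22/11) / ln(217/3.86) = 0.6931 / 4.0292 = 0.1720
c = 11 / 3.86^0.1720 = 11 / 1.262 = 8.719
A = (27/8.719)^(1/0.1720) ⇒ ln A = ln(3.097)/0.1720 = 6.5704
A = e^6.5704 ≈ 713.6 square kilometres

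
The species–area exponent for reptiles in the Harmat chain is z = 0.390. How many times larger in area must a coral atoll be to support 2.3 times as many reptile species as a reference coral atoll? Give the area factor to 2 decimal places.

(A₂/A₁)^0.39 = 2.3, so A₂/A₁ = 2.3^(1/0.39) = 2.3^2.564
ln(A₂/A₁) = ln 2.3 / 0.39 = 0.8329 / 0.39 = 2.1357
A₂/A₁ = e^2.1357 ≈ 8.463

8.46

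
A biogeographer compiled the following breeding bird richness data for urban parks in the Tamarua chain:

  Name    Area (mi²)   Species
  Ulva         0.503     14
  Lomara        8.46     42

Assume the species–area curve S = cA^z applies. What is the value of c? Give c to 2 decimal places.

18.29

z = ln(S₂/S₁) / ln(A₂/A₁) = ln(42/14) / ln(8.46/0.503) = 1.0986 / 2.8225 = 0.3892
c = S₁ / A₁^z = 14 / 0.503^0.3892 = 14 / 0.7653 = 18.29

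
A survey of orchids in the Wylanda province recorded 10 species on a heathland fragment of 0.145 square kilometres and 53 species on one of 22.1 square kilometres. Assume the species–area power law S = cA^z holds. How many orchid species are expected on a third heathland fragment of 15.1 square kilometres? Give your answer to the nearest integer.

47

z = ln(53/10) / ln(22.1/0.145) = 1.6677 / 5.0266 = 0.3318
c = 10 / 0.145^0.3318 = 10 / 0.5269 = 18.98
S₃ = 18.98 × 15.1^0.3318 = 18.98 × 2.461 ≈ 46.71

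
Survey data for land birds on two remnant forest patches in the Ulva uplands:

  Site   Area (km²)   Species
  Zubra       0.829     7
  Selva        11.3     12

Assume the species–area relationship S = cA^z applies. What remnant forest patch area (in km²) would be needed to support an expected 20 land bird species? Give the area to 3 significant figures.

134 km²

z = ln(12/7) / ln(11.3/0.829) = 0.5390 / 2.6123 = 0.2063
c = 7 / 0.829^0.2063 = 7 / 0.962 = 7.276
A = (20/7.276)^(1/0.2063) ⇒ ln A = ln(2.749)/0.2063 = 4.9006
A = e^4.9006 ≈ 134.4 km²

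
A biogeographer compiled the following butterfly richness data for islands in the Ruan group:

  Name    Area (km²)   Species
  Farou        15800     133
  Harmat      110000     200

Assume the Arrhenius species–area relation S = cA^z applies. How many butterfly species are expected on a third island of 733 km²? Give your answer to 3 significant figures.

z = ln(200/133) / ln(110000/15800) = 0.4080 / 1.9405 = 0.2102
c = 133 / 15800^0.2102 = 133 / 7.634 = 17.42
S₃ = 17.42 × 733^0.2102 = 17.42 × 4.003 ≈ 69.74

69.7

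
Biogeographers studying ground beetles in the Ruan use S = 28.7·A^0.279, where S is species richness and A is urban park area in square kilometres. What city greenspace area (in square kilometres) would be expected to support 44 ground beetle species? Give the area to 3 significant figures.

44 = 28.7 × A^0.279  ⇒  A^0.279 = 44/28.7 = 1.533
ln A = ln(1.533) / 0.279 = 0.4273 / 0.279 = 1.5315
A = e^1.5315 ≈ 4.625 square kilometres

4.63 square kilometres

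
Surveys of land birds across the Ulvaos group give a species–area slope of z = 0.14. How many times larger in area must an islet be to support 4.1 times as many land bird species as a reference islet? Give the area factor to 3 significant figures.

23800

(A₂/A₁)^0.14 = 4.1, so A₂/A₁ = 4.1^(1/0.14) = 4.1^7.143
ln(A₂/A₁) = ln 4.1 / 0.14 = 1.4110 / 0.14 = 10.0785
A₂/A₁ = e^10.0785 ≈ 23825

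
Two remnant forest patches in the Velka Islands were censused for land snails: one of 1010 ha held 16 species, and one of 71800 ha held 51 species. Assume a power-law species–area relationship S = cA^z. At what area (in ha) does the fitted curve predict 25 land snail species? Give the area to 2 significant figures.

5200 ha

z = ln(51/16) / ln(71800/1010) = 1.1592 / 4.2639 = 0.2719
c = 16 / 1010^0.2719 = 16 / 6.558 = 2.44
A = (25/2.44)^(1/0.2719) ⇒ ln A = ln(10.25)/0.2719 = 8.5592
A = e^8.5592 ≈ 5215 ha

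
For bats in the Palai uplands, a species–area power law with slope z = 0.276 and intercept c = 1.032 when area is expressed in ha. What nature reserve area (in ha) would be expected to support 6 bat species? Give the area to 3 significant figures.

589 ha

6 = 1.032 × A^0.276  ⇒  A^0.276 = 6/1.032 = 5.814
ln A = ln(5.814) / 0.276 = 1.7603 / 0.276 = 6.3778
A = e^6.3778 ≈ 588.6 ha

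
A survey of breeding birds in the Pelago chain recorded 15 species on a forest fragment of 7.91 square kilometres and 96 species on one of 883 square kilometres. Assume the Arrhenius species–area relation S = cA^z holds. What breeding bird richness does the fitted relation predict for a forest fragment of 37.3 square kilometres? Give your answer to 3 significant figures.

z = ln(96/15) / ln(883/7.91) = 1.8563 / 4.7152 = 0.3937
c = 15 / 7.91^0.3937 = 15 / 2.257 = 6.645
S₃ = 6.645 × 37.3^0.3937 = 6.645 × 4.157 ≈ 27.62

27.6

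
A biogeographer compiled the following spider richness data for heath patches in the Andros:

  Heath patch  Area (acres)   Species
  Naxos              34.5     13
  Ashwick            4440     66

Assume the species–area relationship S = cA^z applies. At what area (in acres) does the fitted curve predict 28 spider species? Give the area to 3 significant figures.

z = ln(66/13) / ln(4440/34.5) = 1.6247 / 4.8575 = 0.3345
c = 13 / 34.5^0.3345 = 13 / 3.269 = 3.977
A = (28/3.977)^(1/0.3345) ⇒ ln A = ln(7.04)/0.3345 = 5.8349
A = e^5.8349 ≈ 342 acres

342 acres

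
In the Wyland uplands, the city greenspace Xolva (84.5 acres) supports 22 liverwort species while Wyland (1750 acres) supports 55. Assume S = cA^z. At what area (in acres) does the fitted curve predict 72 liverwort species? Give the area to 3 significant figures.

4260 acres

z = ln(55/22) / ln(1750/84.5) = 0.9163 / 3.0306 = 0.3023
c = 22 / 84.5^0.3023 = 22 / 3.824 = 5.752
A = (72/5.752)^(1/0.3023) ⇒ ln A = ln(12.52)/0.3023 = 8.3582
A = e^8.3582 ≈ 4265 acres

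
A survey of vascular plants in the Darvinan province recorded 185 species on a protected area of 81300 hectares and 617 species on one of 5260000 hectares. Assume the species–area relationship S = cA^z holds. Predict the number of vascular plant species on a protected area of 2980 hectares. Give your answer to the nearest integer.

z = ln(617/185) / ln(5260000/81300) = 1.2045 / 4.1697 = 0.2889
c = 185 / 81300^0.2889 = 185 / 26.2 = 7.06
S₃ = 7.06 × 2980^0.2889 = 7.06 × 10.08 ≈ 71.19

71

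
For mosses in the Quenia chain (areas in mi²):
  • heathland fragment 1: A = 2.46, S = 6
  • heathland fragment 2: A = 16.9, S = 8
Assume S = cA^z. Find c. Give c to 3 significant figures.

z = ln(S₂/S₁) / ln(A₂/A₁) = ln(8/6) / ln(16.9/2.46) = 0.2877 / 1.9272 = 0.1493
c = S₁ / A₁^z = 6 / 2.46^0.1493 = 6 / 1.144 = 5.246

5.25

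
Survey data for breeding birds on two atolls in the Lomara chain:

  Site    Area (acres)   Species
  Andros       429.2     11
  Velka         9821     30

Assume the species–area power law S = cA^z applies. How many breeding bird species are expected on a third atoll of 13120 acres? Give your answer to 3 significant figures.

32.9

z = ln(30/11) / ln(9821/429.2) = 1.0033 / 3.1304 = 0.3205
c = 11 / 429.2^0.3205 = 11 / 6.979 = 1.576
S₃ = 1.576 × 13120^0.3205 = 1.576 × 20.88 ≈ 32.92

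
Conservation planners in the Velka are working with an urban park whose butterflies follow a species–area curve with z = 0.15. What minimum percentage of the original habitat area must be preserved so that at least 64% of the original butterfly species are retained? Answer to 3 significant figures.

Need (A_new/A_old)^0.15 = 0.64, so A_new/A_old = 0.64^(1/0.15) = 0.64^6.667
ln(A_new/A_old) = ln 0.64 / 0.15 = -0.4463 / 0.15 = -2.9752
A_new/A_old = e^-2.9752 ≈ 0.05103

5.10%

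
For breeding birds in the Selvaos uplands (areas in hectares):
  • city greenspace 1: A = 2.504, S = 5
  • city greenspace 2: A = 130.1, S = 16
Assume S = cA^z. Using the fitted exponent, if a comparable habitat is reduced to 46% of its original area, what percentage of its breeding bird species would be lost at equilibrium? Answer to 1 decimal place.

z = ln(16/5) / ln(130.1/2.504) = 1.1632 / 3.9504 = 0.2944
S_new/S_old = (A_new/A_old)^z = 0.46^0.2944 = exp(0.2944 × -0.7765) = 0.7956
Fraction lost = 1 − 0.7956 = 0.2044

20.4%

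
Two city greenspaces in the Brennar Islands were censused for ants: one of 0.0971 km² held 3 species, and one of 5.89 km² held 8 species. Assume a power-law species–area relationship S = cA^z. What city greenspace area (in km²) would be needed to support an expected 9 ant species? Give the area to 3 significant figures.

z = ln(8/3) / ln(5.89/0.0971) = 0.9808 / 4.1053 = 0.2389
c = 3 / 0.0971^0.2389 = 3 / 0.5728 = 5.237
A = (9/5.237)^(1/0.2389) ⇒ ln A = ln(1.718)/0.2389 = 2.2662
A = e^2.2662 ≈ 9.643 km²

9.64 km²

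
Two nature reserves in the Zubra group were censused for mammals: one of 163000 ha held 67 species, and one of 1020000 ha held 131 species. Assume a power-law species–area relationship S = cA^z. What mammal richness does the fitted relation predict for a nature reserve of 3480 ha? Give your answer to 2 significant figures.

16

z = ln(131/67) / ln(1020000/163000) = 0.6705 / 1.8338 = 0.3656
c = 67 / 163000^0.3656 = 67 / 80.49 = 0.8324
S₃ = 0.8324 × 3480^0.3656 = 0.8324 × 19.72 ≈ 16.42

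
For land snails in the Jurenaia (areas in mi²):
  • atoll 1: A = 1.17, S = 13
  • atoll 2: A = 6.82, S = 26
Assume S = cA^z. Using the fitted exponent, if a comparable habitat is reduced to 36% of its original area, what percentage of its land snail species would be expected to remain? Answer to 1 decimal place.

z = ln(26/13) / ln(6.82/1.17) = 0.6931 / 1.7629 = 0.3932
S_new/S_old = (A_new/A_old)^z = 0.36^0.3932 = exp(0.3932 × -1.0217) = 0.6692

66.9%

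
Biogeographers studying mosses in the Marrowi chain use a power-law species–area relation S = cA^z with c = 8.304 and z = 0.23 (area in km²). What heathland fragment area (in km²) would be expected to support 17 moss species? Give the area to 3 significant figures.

22.5 km²

17 = 8.304 × A^0.23  ⇒  A^0.23 = 17/8.304 = 2.047
ln A = ln(2.047) / 0.23 = 0.7165 / 0.23 = 3.1151
A = e^3.1151 ≈ 22.54 km²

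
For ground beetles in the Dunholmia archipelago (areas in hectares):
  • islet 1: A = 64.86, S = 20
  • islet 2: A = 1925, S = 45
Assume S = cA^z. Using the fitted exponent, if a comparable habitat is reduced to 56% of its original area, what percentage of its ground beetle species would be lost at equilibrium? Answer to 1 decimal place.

12.9%

z = ln(45/20) / ln(1925/64.86) = 0.8109 / 3.3905 = 0.2392
S_new/S_old = (A_new/A_old)^z = 0.56^0.2392 = exp(0.2392 × -0.5798) = 0.8705
Fraction lost = 1 − 0.8705 = 0.1295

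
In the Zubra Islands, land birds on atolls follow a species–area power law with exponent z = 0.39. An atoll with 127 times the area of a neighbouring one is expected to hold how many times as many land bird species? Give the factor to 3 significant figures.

S₂/S₁ = (A₂/A₁)^z = 127^0.39
ln(S₂/S₁) = 0.39 × ln 127 = 0.39 × 4.8442 = 1.8892
S₂/S₁ = e^1.8892 ≈ 6.614

6.61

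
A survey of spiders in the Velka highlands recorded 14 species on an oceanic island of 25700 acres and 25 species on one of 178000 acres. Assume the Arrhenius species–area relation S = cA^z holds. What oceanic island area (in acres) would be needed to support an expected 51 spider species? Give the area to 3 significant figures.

z = ln(25/14) / ln(178000/25700) = 0.5798 / 1.9353 = 0.2996
c = 14 / 25700^0.2996 = 14 / 20.95 = 0.6682
A = (51/0.6682)^(1/0.2996) ⇒ ln A = ln(76.33)/0.2996 = 14.4692
A = e^14.4692 ≈ 1922604 acres

1920000 acres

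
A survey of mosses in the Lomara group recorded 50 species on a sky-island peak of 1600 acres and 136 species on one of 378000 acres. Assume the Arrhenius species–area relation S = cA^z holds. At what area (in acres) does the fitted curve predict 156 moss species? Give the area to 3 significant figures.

z = ln(136/50) / ln(378000/1600) = 1.0006 / 5.4649 = 0.1831
c = 50 / 1600^0.1831 = 50 / 3.861 = 12.95
A = (156/12.95)^(1/0.1831) ⇒ ln A = ln(12.05)/0.1831 = 13.5920
A = e^13.5920 ≈ 799679 acres

800000 acres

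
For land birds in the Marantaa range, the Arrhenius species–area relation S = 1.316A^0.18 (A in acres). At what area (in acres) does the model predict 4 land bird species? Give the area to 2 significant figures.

480 acres

4 = 1.316 × A^0.18  ⇒  A^0.18 = 4/1.316 = 3.04
ln A = ln(3.04) / 0.18 = 1.1117 / 0.18 = 6.1761
A = e^6.1761 ≈ 481.1 acres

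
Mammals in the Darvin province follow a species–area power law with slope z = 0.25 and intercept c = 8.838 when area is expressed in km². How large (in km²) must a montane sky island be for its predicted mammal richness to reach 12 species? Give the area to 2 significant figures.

3.4 km²

12 = 8.838 × A^0.25  ⇒  A^0.25 = 12/8.838 = 1.358
ln A = ln(1.358) / 0.25 = 0.3058 / 0.25 = 1.2234
A = e^1.2234 ≈ 3.399 km²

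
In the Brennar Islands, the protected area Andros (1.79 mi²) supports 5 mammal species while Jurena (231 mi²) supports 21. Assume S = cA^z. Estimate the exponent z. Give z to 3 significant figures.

0.295

Taking logs: ln S = ln c + z ln A, so z = (ln S₂ − ln S₁)/(ln A₂ − ln A₁).
z = ln(21/5) / ln(231/1.79) = ln(4.2) / ln(129.1) = 1.4351 / 4.8602 = 0.2953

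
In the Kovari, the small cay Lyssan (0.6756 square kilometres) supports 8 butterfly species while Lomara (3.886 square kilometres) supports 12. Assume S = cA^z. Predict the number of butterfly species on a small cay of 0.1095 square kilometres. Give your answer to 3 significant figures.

5.25

z = ln(12/8) / ln(3.886/0.6756) = 0.4055 / 1.7495 = 0.2318
c = 8 / 0.6756^0.2318 = 8 / 0.9131 = 8.761
S₃ = 8.761 × 0.1095^0.2318 = 8.761 × 0.5989 ≈ 5.247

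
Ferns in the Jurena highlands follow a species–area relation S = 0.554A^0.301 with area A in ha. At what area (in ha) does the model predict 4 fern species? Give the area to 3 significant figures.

712 ha

4 = 0.554 × A^0.301  ⇒  A^0.301 = 4/0.554 = 7.22
ln A = ln(7.22) / 0.301 = 1.9769 / 0.301 = 6.5677
A = e^6.5677 ≈ 711.7 ha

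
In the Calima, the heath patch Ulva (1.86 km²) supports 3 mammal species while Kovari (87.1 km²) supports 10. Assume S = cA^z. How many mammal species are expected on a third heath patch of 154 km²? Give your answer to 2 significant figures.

12

z = ln(10/3) / ln(87.1/1.86) = 1.2040 / 3.8465 = 0.3130
c = 3 / 1.86^0.3130 = 3 / 1.214 = 2.47
S₃ = 2.47 × 154^0.3130 = 2.47 × 4.838 ≈ 11.95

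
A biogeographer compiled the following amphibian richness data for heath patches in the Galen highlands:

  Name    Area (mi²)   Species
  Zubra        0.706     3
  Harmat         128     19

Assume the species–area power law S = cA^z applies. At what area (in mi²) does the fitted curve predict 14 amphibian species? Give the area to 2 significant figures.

z = ln(19/3) / ln(128/0.706) = 1.8458 / 5.2002 = 0.3550
c = 3 / 0.706^0.3550 = 3 / 0.8838 = 3.395
A = (14/3.395)^(1/0.3550) ⇒ ln A = ln(4.124)/0.3550 = 3.9917
A = e^3.9917 ≈ 54.15 mi²

54 mi²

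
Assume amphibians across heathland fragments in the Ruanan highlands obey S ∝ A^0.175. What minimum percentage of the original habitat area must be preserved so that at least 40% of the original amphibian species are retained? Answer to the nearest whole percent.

1%

Need (A_new/A_old)^0.175 = 0.4, so A_new/A_old = 0.4^(1/0.175) = 0.4^5.714
ln(A_new/A_old) = ln 0.4 / 0.175 = -0.9163 / 0.175 = -5.2359
A_new/A_old = e^-5.2359 ≈ 0.005322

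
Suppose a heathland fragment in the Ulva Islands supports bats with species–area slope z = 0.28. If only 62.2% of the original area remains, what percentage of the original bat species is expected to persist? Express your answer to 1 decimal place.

S_new/S_old = (A_new/A_old)^z = 0.622^0.28
= exp(0.28 × ln 0.622) = exp(0.28 × -0.4748) = exp(-0.1329) ≈ 0.8755

87.6%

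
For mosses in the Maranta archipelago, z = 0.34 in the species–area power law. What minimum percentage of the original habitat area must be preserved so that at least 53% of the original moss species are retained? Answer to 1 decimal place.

15.5%

Need (A_new/A_old)^0.34 = 0.53, so A_new/A_old = 0.53^(1/0.34) = 0.53^2.941
ln(A_new/A_old) = ln 0.53 / 0.34 = -0.6349 / 0.34 = -1.8673
A_new/A_old = e^-1.8673 ≈ 0.1545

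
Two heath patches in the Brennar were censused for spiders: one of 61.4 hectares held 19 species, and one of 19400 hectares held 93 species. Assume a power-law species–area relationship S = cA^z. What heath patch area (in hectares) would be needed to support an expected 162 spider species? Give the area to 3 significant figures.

z = ln(93/19) / ln(19400/61.4) = 1.5882 / 5.7556 = 0.2759
c = 19 / 61.4^0.2759 = 19 / 3.115 = 6.1
A = (162/6.1)^(1/0.2759) ⇒ ln A = ln(26.56)/0.2759 = 11.8844
A = e^11.8844 ≈ 144984 hectares

145000 hectares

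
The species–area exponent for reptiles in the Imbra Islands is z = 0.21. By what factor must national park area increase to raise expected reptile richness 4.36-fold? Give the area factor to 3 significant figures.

(A₂/A₁)^0.21 = 4.36, so A₂/A₁ = 4.36^(1/0.21) = 4.36^4.762
ln(A₂/A₁) = ln 4.36 / 0.21 = 1.4725 / 0.21 = 7.0118
A₂/A₁ = e^7.0118 ≈ 1110

1110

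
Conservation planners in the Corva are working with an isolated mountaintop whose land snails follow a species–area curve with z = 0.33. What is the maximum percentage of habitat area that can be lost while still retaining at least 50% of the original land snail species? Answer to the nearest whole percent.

88%

Need (A_new/A_old)^0.33 = 0.5, so A_new/A_old = 0.5^(1/0.33) = 0.5^3.03
ln(A_new/A_old) = ln 0.5 / 0.33 = -0.6931 / 0.33 = -2.1004
A_new/A_old = e^-2.1004 ≈ 0.1224
Fraction that can be lost = 1 − 0.1224 = 0.8776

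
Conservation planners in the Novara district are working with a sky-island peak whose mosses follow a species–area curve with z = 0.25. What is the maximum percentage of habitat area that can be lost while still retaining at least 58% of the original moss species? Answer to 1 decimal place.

88.7%

Need (A_new/A_old)^0.25 = 0.58, so A_new/A_old = 0.58^(1/0.25) = 0.58^4
ln(A_new/A_old) = ln 0.58 / 0.25 = -0.5447 / 0.25 = -2.1789
A_new/A_old = e^-2.1789 ≈ 0.1132
Fraction that can be lost = 1 − 0.1132 = 0.8868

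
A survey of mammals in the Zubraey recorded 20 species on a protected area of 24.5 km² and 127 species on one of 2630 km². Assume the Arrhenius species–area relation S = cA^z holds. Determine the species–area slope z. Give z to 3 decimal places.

0.395

Taking logs: ln S = ln c + z ln A, so z = (ln S₂ − ln S₁)/(ln A₂ − ln A₁).
z = ln(127/20) / ln(2630/24.5) = ln(6.35) / ln(107.3) = 1.8485 / 4.6761 = 0.3953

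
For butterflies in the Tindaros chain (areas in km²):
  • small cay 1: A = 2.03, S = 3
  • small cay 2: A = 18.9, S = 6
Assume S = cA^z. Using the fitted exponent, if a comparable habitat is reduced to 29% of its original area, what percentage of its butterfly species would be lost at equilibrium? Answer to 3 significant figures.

z = ln(6/3) / ln(18.9/2.03) = 0.6931 / 2.2311 = 0.3107
S_new/S_old = (A_new/A_old)^z = 0.29^0.3107 = exp(0.3107 × -1.2379) = 0.6807
Fraction lost = 1 − 0.6807 = 0.3193

31.9%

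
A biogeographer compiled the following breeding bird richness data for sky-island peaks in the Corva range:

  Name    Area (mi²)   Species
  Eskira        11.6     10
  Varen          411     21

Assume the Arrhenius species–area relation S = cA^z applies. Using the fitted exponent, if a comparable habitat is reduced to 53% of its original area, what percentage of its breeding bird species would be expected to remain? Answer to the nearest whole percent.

z = ln(21/10) / ln(411/11.6) = 0.7419 / 3.5676 = 0.2080
S_new/S_old = (A_new/A_old)^z = 0.53^0.2080 = exp(0.2080 × -0.6349) = 0.8763

88%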